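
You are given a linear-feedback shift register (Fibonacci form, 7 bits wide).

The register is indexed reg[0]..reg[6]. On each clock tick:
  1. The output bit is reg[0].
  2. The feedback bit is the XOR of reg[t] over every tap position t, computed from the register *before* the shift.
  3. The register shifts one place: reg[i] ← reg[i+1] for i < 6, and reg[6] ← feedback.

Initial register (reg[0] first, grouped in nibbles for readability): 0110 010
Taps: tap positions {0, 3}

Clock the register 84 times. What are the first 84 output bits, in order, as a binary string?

011001001000000100010011000101110101101100000110011010100111001111011010000101010111

k : reg_k → out_k, fb_k
0: 0110010 → 0, fb=0
1: 1100100 → 1, fb=1
2: 1001001 → 1, fb=0
3: 0010010 → 0, fb=0
4: 0100100 → 0, fb=0
5: 1001000 → 1, fb=0
6: 0010000 → 0, fb=0
7: 0100000 → 0, fb=0
8: 1000000 → 1, fb=1
9: 0000001 → 0, fb=0
10: 0000010 → 0, fb=0
11: 0000100 → 0, fb=0
12: 0001000 → 0, fb=1
13: 0010001 → 0, fb=0
14: 0100010 → 0, fb=0
15: 1000100 → 1, fb=1
16: 0001001 → 0, fb=1
17: 0010011 → 0, fb=0
18: 0100110 → 0, fb=0
19: 1001100 → 1, fb=0
20: 0011000 → 0, fb=1
21: 0110001 → 0, fb=0
22: 1100010 → 1, fb=1
23: 1000101 → 1, fb=1
24: 0001011 → 0, fb=1
25: 0010111 → 0, fb=0
26: 0101110 → 0, fb=1
27: 1011101 → 1, fb=0
28: 0111010 → 0, fb=1
29: 1110101 → 1, fb=1
30: 1101011 → 1, fb=0
31: 1010110 → 1, fb=1
32: 0101101 → 0, fb=1
33: 1011011 → 1, fb=0
34: 0110110 → 0, fb=0
35: 1101100 → 1, fb=0
36: 1011000 → 1, fb=0
37: 0110000 → 0, fb=0
38: 1100000 → 1, fb=1
39: 1000001 → 1, fb=1
40: 0000011 → 0, fb=0
41: 0000110 → 0, fb=0
42: 0001100 → 0, fb=1
43: 0011001 → 0, fb=1
44: 0110011 → 0, fb=0
45: 1100110 → 1, fb=1
46: 1001101 → 1, fb=0
47: 0011010 → 0, fb=1
48: 0110101 → 0, fb=0
49: 1101010 → 1, fb=0
50: 1010100 → 1, fb=1
51: 0101001 → 0, fb=1
52: 1010011 → 1, fb=1
53: 0100111 → 0, fb=0
54: 1001110 → 1, fb=0
55: 0011100 → 0, fb=1
56: 0111001 → 0, fb=1
57: 1110011 → 1, fb=1
58: 1100111 → 1, fb=1
59: 1001111 → 1, fb=0
60: 0011110 → 0, fb=1
61: 0111101 → 0, fb=1
62: 1111011 → 1, fb=0
63: 1110110 → 1, fb=1
64: 1101101 → 1, fb=0
65: 1011010 → 1, fb=0
66: 0110100 → 0, fb=0
67: 1101000 → 1, fb=0
68: 1010000 → 1, fb=1
69: 0100001 → 0, fb=0
70: 1000010 → 1, fb=1
71: 0000101 → 0, fb=0
72: 0001010 → 0, fb=1
73: 0010101 → 0, fb=0
74: 0101010 → 0, fb=1
75: 1010101 → 1, fb=1
76: 0101011 → 0, fb=1
77: 1010111 → 1, fb=1
78: 0101111 → 0, fb=1
79: 1011111 → 1, fb=0
80: 0111110 → 0, fb=1
81: 1111101 → 1, fb=0
82: 1111010 → 1, fb=0
83: 1110100 → 1, fb=1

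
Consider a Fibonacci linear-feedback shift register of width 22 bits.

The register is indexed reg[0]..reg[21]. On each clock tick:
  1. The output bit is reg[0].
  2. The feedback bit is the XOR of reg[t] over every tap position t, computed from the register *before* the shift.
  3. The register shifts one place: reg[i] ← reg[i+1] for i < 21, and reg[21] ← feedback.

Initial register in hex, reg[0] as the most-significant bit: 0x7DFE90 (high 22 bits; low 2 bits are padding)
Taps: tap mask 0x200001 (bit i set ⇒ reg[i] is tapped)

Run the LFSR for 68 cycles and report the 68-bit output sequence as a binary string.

tick  register→output (feedback)
  0  0111110111111110100100→0 (0)
  1  1111101111111101001000→1 (1)
  2  1111011111111010010001→1 (0)
  3  1110111111110100100010→1 (1)
  4  1101111111101001000101→1 (0)
  5  1011111111010010001010→1 (1)
  6  0111111110100100010101→0 (1)
  7  1111111101001000101011→1 (0)
  8  1111111010010001010110→1 (1)
  9  1111110100100010101101→1 (0)
 10  1111101001000101011010→1 (1)
 11  1111010010001010110101→1 (0)
 12  1110100100010101101010→1 (1)
 13  1101001000101011010101→1 (0)
 14  1010010001010110101010→1 (1)
 15  0100100010101101010101→0 (1)
 16  1001000101011010101011→1 (0)
 17  0010001010110101010110→0 (0)
 18  0100010101101010101100→0 (0)
 19  1000101011010101011000→1 (1)
 20  0001010110101010110001→0 (1)
 21  0010101101010101100011→0 (1)
 22  0101011010101011000111→0 (1)
 23  1010110101010110001111→1 (0)
 24  0101101010101100011110→0 (0)
 25  1011010101011000111100→1 (1)
 26  0110101010110001111001→0 (1)
 27  1101010101100011110011→1 (0)
 28  1010101011000111100110→1 (1)
 29  0101010110001111001101→0 (1)
 30  1010101100011110011011→1 (0)
 31  0101011000111100110110→0 (0)
 32  1010110001111001101100→1 (1)
 33  0101100011110011011001→0 (1)
 34  1011000111100110110011→1 (0)
 35  0110001111001101100110→0 (0)
 36  1100011110011011001100→1 (1)
 37  1000111100110110011001→1 (0)
 38  0001111001101100110010→0 (0)
 39  0011110011011001100100→0 (0)
 40  0111100110110011001000→0 (0)
 41  1111001101100110010000→1 (1)
 42  1110011011001100100001→1 (0)
 43  1100110110011001000010→1 (1)
 44  1001101100110010000101→1 (0)
 45  0011011001100100001010→0 (0)
 46  0110110011001000010100→0 (0)
 47  1101100110010000101000→1 (1)
 48  1011001100100001010001→1 (0)
 49  0110011001000010100010→0 (0)
 50  1100110010000101000100→1 (1)
 51  1001100100001010001001→1 (0)
 52  0011001000010100010010→0 (0)
 53  0110010000101000100100→0 (0)
 54  1100100001010001001000→1 (1)
 55  1001000010100010010001→1 (0)
 56  0010000101000100100010→0 (0)
 57  0100001010001001000100→0 (0)
 58  1000010100010010001000→1 (1)
 59  0000101000100100010001→0 (1)
 60  0001010001001000100011→0 (1)
 61  0010100010010001000111→0 (1)
 62  0101000100100010001111→0 (1)
 63  1010001001000100011111→1 (0)
 64  0100010010001000111110→0 (0)
 65  1000100100010001111100→1 (1)
 66  0001001000100011111001→0 (1)
 67  0010010001000111110011→0 (1)

01111101111111101001000101011010101011000111100110110011001000010100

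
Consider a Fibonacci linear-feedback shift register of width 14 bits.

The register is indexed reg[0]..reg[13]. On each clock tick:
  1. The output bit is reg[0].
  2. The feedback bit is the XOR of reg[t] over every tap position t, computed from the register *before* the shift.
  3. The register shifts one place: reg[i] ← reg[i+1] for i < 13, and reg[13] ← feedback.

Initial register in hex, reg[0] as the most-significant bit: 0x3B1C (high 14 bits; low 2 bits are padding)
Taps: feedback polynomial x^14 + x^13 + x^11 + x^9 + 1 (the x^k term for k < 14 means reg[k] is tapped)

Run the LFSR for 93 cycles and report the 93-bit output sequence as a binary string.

step | reg (before) | out | fb
   0 | 00111011000111 | 0 | 0
   1 | 01110110001110 | 0 | 1
   2 | 11101100011101 | 1 | 0
   3 | 11011000111010 | 1 | 0
   4 | 10110001110100 | 1 | 1
   5 | 01100011101001 | 0 | 1
   6 | 11000111010011 | 1 | 1
   7 | 10001110100111 | 1 | 1
   8 | 00011101001111 | 0 | 0
   9 | 00111010011110 | 0 | 0
  10 | 01110100111100 | 0 | 0
  11 | 11101001111000 | 1 | 0
  12 | 11010011110000 | 1 | 0
  13 | 10100111100000 | 1 | 1
  14 | 01001111000001 | 0 | 1
  15 | 10011110000011 | 1 | 0
  16 | 00111100000110 | 0 | 1
  17 | 01111000001101 | 0 | 0
  18 | 11110000011010 | 1 | 0
  19 | 11100000110100 | 1 | 1
  20 | 11000001101001 | 1 | 0
  21 | 10000011010010 | 1 | 0
  22 | 00000110100100 | 0 | 1
  23 | 00001101001001 | 0 | 1
  24 | 00011010010011 | 0 | 0
  25 | 00110100100110 | 0 | 1
  26 | 01101001001101 | 0 | 0
  27 | 11010010011010 | 1 | 0
  28 | 10100100110100 | 1 | 1
  29 | 01001001101001 | 0 | 1
  30 | 10010011010011 | 1 | 1
  31 | 00100110100111 | 0 | 0
  32 | 01001101001110 | 0 | 1
  33 | 10011010011101 | 1 | 0
  34 | 00110100111010 | 0 | 1
  35 | 01101001110101 | 0 | 1
  36 | 11010011101011 | 1 | 0
  37 | 10100111010110 | 1 | 1
  38 | 01001110101101 | 0 | 0
  39 | 10011101011010 | 1 | 0
  40 | 00111010110100 | 0 | 0
  41 | 01110101101000 | 0 | 0
  42 | 11101011010000 | 1 | 0
  43 | 11010110100000 | 1 | 1
  44 | 10101101000001 | 1 | 0
  45 | 01011010000010 | 0 | 0
  46 | 10110100000100 | 1 | 0
  47 | 01101000001000 | 0 | 0
  48 | 11010000010000 | 1 | 0
  49 | 10100000100000 | 1 | 1
  50 | 01000001000001 | 0 | 1
  51 | 10000010000011 | 1 | 0
  52 | 00000100000110 | 0 | 1
  53 | 00001000001101 | 0 | 0
  54 | 00010000011010 | 0 | 1
  55 | 00100000110101 | 0 | 1
  56 | 01000001101011 | 0 | 1
  57 | 10000011010111 | 1 | 0
  58 | 00000110101110 | 0 | 1
  59 | 00001101011101 | 0 | 1
  60 | 00011010111011 | 0 | 0
  61 | 00110101110110 | 0 | 0
  62 | 01101011101100 | 0 | 1
  63 | 11010111011001 | 1 | 1
  64 | 10101110110011 | 1 | 1
  65 | 01011101100111 | 0 | 0
  66 | 10111011001110 | 1 | 0
  67 | 01110110011100 | 0 | 0
  68 | 11101100111000 | 1 | 0
  69 | 11011001110000 | 1 | 0
  70 | 10110011100000 | 1 | 1
  71 | 01100111000001 | 0 | 1
  72 | 11001110000011 | 1 | 0
  73 | 10011100000110 | 1 | 0
  74 | 00111000001100 | 0 | 1
  75 | 01110000011001 | 0 | 0
  76 | 11100000110010 | 1 | 0
  77 | 11000001100100 | 1 | 0
  78 | 10000011001000 | 1 | 1
  79 | 00000110010001 | 0 | 0
  80 | 00001100100010 | 0 | 0
  81 | 00011001000100 | 0 | 1
  82 | 00110010001001 | 0 | 1
  83 | 01100100010011 | 0 | 0
  84 | 11001000100110 | 1 | 0
  85 | 10010001001100 | 1 | 0
  86 | 00100010011000 | 0 | 1
  87 | 01000100110001 | 0 | 0
  88 | 10001001100010 | 1 | 1
  89 | 00010011000101 | 0 | 0
  90 | 00100110001010 | 0 | 0
  91 | 01001100010100 | 0 | 0
  92 | 10011000101000 | 1 | 1

001110110001110100111100000110100100110100111010110100000100000110101110110011100000110010001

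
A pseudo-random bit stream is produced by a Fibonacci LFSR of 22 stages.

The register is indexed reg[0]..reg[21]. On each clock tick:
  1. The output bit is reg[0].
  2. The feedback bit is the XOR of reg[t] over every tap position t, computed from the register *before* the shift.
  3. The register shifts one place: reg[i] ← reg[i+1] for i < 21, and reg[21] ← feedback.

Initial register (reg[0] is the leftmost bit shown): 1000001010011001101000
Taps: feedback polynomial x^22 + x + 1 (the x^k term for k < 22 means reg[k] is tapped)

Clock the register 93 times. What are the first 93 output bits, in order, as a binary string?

step | reg (before) | out | fb
   0 | 1000001010011001101000 | 1 | 1
   1 | 0000010100110011010001 | 0 | 0
   2 | 0000101001100110100010 | 0 | 0
   3 | 0001010011001101000100 | 0 | 0
   4 | 0010100110011010001000 | 0 | 0
   5 | 0101001100110100010000 | 0 | 1
   6 | 1010011001101000100001 | 1 | 1
   7 | 0100110011010001000011 | 0 | 1
   8 | 1001100110100010000111 | 1 | 1
   9 | 0011001101000100001111 | 0 | 0
  10 | 0110011010001000011110 | 0 | 1
  11 | 1100110100010000111101 | 1 | 0
  12 | 1001101000100001111010 | 1 | 1
  13 | 0011010001000011110101 | 0 | 0
  14 | 0110100010000111101010 | 0 | 1
  15 | 1101000100001111010101 | 1 | 0
  16 | 1010001000011110101010 | 1 | 1
  17 | 0100010000111101010101 | 0 | 1
  18 | 1000100001111010101011 | 1 | 1
  19 | 0001000011110101010111 | 0 | 0
  20 | 0010000111101010101110 | 0 | 0
  21 | 0100001111010101011100 | 0 | 1
  22 | 1000011110101010111001 | 1 | 1
  23 | 0000111101010101110011 | 0 | 0
  24 | 0001111010101011100110 | 0 | 0
  25 | 0011110101010111001100 | 0 | 0
  26 | 0111101010101110011000 | 0 | 1
  27 | 1111010101011100110001 | 1 | 0
  28 | 1110101010111001100010 | 1 | 0
  29 | 1101010101110011000100 | 1 | 0
  30 | 1010101011100110001000 | 1 | 1
  31 | 0101010111001100010001 | 0 | 1
  32 | 1010101110011000100011 | 1 | 1
  33 | 0101011100110001000111 | 0 | 1
  34 | 1010111001100010001111 | 1 | 1
  35 | 0101110011000100011111 | 0 | 1
  36 | 1011100110001000111111 | 1 | 1
  37 | 0111001100010001111111 | 0 | 1
  38 | 1110011000100011111111 | 1 | 0
  39 | 1100110001000111111110 | 1 | 0
  40 | 1001100010001111111100 | 1 | 1
  41 | 0011000100011111111001 | 0 | 0
  42 | 0110001000111111110010 | 0 | 1
  43 | 1100010001111111100101 | 1 | 0
  44 | 1000100011111111001010 | 1 | 1
  45 | 0001000111111110010101 | 0 | 0
  46 | 0010001111111100101010 | 0 | 0
  47 | 0100011111111001010100 | 0 | 1
  48 | 1000111111110010101001 | 1 | 1
  49 | 0001111111100101010011 | 0 | 0
  50 | 0011111111001010100110 | 0 | 0
  51 | 0111111110010101001100 | 0 | 1
  52 | 1111111100101010011001 | 1 | 0
  53 | 1111111001010100110010 | 1 | 0
  54 | 1111110010101001100100 | 1 | 0
  55 | 1111100101010011001000 | 1 | 0
  56 | 1111001010100110010000 | 1 | 0
  57 | 1110010101001100100000 | 1 | 0
  58 | 1100101010011001000000 | 1 | 0
  59 | 1001010100110010000000 | 1 | 1
  60 | 0010101001100100000001 | 0 | 0
  61 | 0101010011001000000010 | 0 | 1
  62 | 1010100110010000000101 | 1 | 1
  63 | 0101001100100000001011 | 0 | 1
  64 | 1010011001000000010111 | 1 | 1
  65 | 0100110010000000101111 | 0 | 1
  66 | 1001100100000001011111 | 1 | 1
  67 | 0011001000000010111111 | 0 | 0
  68 | 0110010000000101111110 | 0 | 1
  69 | 1100100000001011111101 | 1 | 0
  70 | 1001000000010111111010 | 1 | 1
  71 | 0010000000101111110101 | 0 | 0
  72 | 0100000001011111101010 | 0 | 1
  73 | 1000000010111111010101 | 1 | 1
  74 | 0000000101111110101011 | 0 | 0
  75 | 0000001011111101010110 | 0 | 0
  76 | 0000010111111010101100 | 0 | 0
  77 | 0000101111110101011000 | 0 | 0
  78 | 0001011111101010110000 | 0 | 0
  79 | 0010111111010101100000 | 0 | 0
  80 | 0101111110101011000000 | 0 | 1
  81 | 1011111101010110000001 | 1 | 1
  82 | 0111111010101100000011 | 0 | 1
  83 | 1111110101011000000111 | 1 | 0
  84 | 1111101010110000001110 | 1 | 0
  85 | 1111010101100000011100 | 1 | 0
  86 | 1110101011000000111000 | 1 | 0
  87 | 1101010110000001110000 | 1 | 0
  88 | 1010101100000011100000 | 1 | 1
  89 | 0101011000000111000001 | 0 | 1
  90 | 1010110000001110000011 | 1 | 1
  91 | 0101100000011100000111 | 0 | 1
  92 | 1011000000111000001111 | 1 | 1

100000101001100110100010000111101010101110011000100011111111001010100110010000000101111110101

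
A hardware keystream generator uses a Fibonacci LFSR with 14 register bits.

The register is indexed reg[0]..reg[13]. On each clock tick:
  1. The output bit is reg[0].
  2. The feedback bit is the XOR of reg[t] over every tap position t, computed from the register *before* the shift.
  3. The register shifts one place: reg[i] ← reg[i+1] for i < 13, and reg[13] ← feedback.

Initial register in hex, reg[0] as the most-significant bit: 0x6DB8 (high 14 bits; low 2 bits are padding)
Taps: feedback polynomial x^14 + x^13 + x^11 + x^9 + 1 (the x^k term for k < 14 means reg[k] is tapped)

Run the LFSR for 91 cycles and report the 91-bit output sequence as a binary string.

0110110110111010001111110101000001011000111011010011011101000100010110001000011011110010100

k : reg_k → out_k, fb_k
0: 01101101101110 → 0, fb=1
1: 11011011011101 → 1, fb=0
2: 10110110111010 → 1, fb=0
3: 01101101110100 → 0, fb=0
4: 11011011101000 → 1, fb=1
5: 10110111010001 → 1, fb=1
6: 01101110100011 → 0, fb=1
7: 11011101000111 → 1, fb=1
8: 10111010001111 → 1, fb=1
9: 01110100011111 → 0, fb=1
10: 11101000111111 → 1, fb=0
11: 11010001111110 → 1, fb=1
12: 10100011111101 → 1, fb=0
13: 01000111111010 → 0, fb=1
14: 10001111110101 → 1, fb=0
15: 00011111101010 → 0, fb=0
16: 00111111010100 → 0, fb=0
17: 01111110101000 → 0, fb=0
18: 11111101010000 → 1, fb=0
19: 11111010100000 → 1, fb=1
20: 11110101000001 → 1, fb=0
21: 11101010000010 → 1, fb=1
22: 11010100000101 → 1, fb=1
23: 10101000001011 → 1, fb=0
24: 01010000010110 → 0, fb=0
25: 10100000101100 → 1, fb=0
26: 01000001011000 → 0, fb=1
27: 10000010110001 → 1, fb=1
28: 00000101100011 → 0, fb=1
29: 00001011000111 → 0, fb=0
30: 00010110001110 → 0, fb=1
31: 00101100011101 → 0, fb=1
32: 01011000111011 → 0, fb=0
33: 10110001110110 → 1, fb=1
34: 01100011101101 → 0, fb=0
35: 11000111011010 → 1, fb=0
36: 10001110110100 → 1, fb=1
37: 00011101101001 → 0, fb=1
38: 00111011010011 → 0, fb=0
39: 01110110100110 → 0, fb=1
40: 11101101001101 → 1, fb=1
41: 11011010011011 → 1, fb=1
42: 10110100110111 → 1, fb=0
43: 01101001101110 → 0, fb=1
44: 11010011011101 → 1, fb=0
45: 10100110111010 → 1, fb=0
46: 01001101110100 → 0, fb=0
47: 10011011101000 → 1, fb=1
48: 00110111010001 → 0, fb=0
49: 01101110100010 → 0, fb=0
50: 11011101000100 → 1, fb=0
51: 10111010001000 → 1, fb=1
52: 01110100010001 → 0, fb=0
53: 11101000100010 → 1, fb=1
54: 11010001000101 → 1, fb=1
55: 10100010001011 → 1, fb=0
56: 01000100010110 → 0, fb=0
57: 10001000101100 → 1, fb=0
58: 00010001011000 → 0, fb=1
59: 00100010110001 → 0, fb=0
60: 01000101100010 → 0, fb=0
61: 10001011000100 → 1, fb=0
62: 00010110001000 → 0, fb=0
63: 00101100010000 → 0, fb=1
64: 01011000100001 → 0, fb=1
65: 10110001000011 → 1, fb=0
66: 01100010000110 → 0, fb=1
67: 11000100001101 → 1, fb=1
68: 10001000011011 → 1, fb=1
69: 00010000110111 → 0, fb=1
70: 00100001101111 → 0, fb=0
71: 01000011011110 → 0, fb=0
72: 10000110111100 → 1, fb=1
73: 00001101111001 → 0, fb=0
74: 00011011110010 → 0, fb=1
75: 00110111100101 → 0, fb=0
76: 01101111001010 → 0, fb=0
77: 11011110010100 → 1, fb=1
78: 10111100101001 → 1, fb=0
79: 01111001010010 → 0, fb=1
80: 11110010100101 → 1, fb=1
81: 11100101001011 → 1, fb=0
82: 11001010010110 → 1, fb=1
83: 10010100101101 → 1, fb=1
84: 00101001011011 → 0, fb=0
85: 01010010110110 → 0, fb=0
86: 10100101101100 → 1, fb=0
87: 01001011011000 → 0, fb=1
88: 10010110110001 → 1, fb=1
89: 00101101100011 → 0, fb=1
90: 01011011000111 → 0, fb=0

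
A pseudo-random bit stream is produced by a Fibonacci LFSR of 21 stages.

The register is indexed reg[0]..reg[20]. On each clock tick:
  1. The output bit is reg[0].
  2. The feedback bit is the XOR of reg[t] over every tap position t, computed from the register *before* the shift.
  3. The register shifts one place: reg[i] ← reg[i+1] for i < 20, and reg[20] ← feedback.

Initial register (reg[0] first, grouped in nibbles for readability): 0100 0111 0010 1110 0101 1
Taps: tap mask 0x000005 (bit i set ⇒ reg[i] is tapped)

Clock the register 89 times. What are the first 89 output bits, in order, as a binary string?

01000111001011100101101011011100101110011000110101110010111111011100010111001000010101101

tick  register→output (feedback)
  0  010001110010111001011→0 (0)
  1  100011100101110010110→1 (1)
  2  000111001011100101101→0 (0)
  3  001110010111001011010→0 (1)
  4  011100101110010110101→0 (1)
  5  111001011100101101011→1 (0)
  6  110010111001011010110→1 (1)
  7  100101110010110101101→1 (1)
  8  001011100101101011011→0 (1)
  9  010111001011010110111→0 (0)
 10  101110010110101101110→1 (0)
 11  011100101101011011100→0 (1)
 12  111001011010110111001→1 (0)
 13  110010110101101110010→1 (1)
 14  100101101011011100101→1 (1)
 15  001011010110111001011→0 (1)
 16  010110101101110010111→0 (0)
 17  101101011011100101110→1 (0)
 18  011010110111001011100→0 (1)
 19  110101101110010111001→1 (1)
 20  101011011100101110011→1 (0)
 21  010110111001011100110→0 (0)
 22  101101110010111001100→1 (0)
 23  011011100101110011000→0 (1)
 24  110111001011100110001→1 (1)
 25  101110010111001100011→1 (0)
 26  011100101110011000110→0 (1)
 27  111001011100110001101→1 (0)
 28  110010111001100011010→1 (1)
 29  100101110011000110101→1 (1)
 30  001011100110001101011→0 (1)
 31  010111001100011010111→0 (0)
 32  101110011000110101110→1 (0)
 33  011100110001101011100→0 (1)
 34  111001100011010111001→1 (0)
 35  110011000110101110010→1 (1)
 36  100110001101011100101→1 (1)
 37  001100011010111001011→0 (1)
 38  011000110101110010111→0 (1)
 39  110001101011100101111→1 (1)
 40  100011010111001011111→1 (1)
 41  000110101110010111111→0 (0)
 42  001101011100101111110→0 (1)
 43  011010111001011111101→0 (1)
 44  110101110010111111011→1 (1)
 45  101011100101111110111→1 (0)
 46  010111001011111101110→0 (0)
 47  101110010111111011100→1 (0)
 48  011100101111110111000→0 (1)
 49  111001011111101110001→1 (0)
 50  110010111111011100010→1 (1)
 51  100101111110111000101→1 (1)
 52  001011111101110001011→0 (1)
 53  010111111011100010111→0 (0)
 54  101111110111000101110→1 (0)
 55  011111101110001011100→0 (1)
 56  111111011100010111001→1 (0)
 57  111110111000101110010→1 (0)
 58  111101110001011100100→1 (0)
 59  111011100010111001000→1 (0)
 60  110111000101110010000→1 (1)
 61  101110001011100100001→1 (0)
 62  011100010111001000010→0 (1)
 63  111000101110010000101→1 (0)
 64  110001011100100001010→1 (1)
 65  100010111001000010101→1 (1)
 66  000101110010000101011→0 (0)
 67  001011100100001010110→0 (1)
 68  010111001000010101101→0 (0)
 69  101110010000101011010→1 (0)
 70  011100100001010110100→0 (1)
 71  111001000010101101001→1 (0)
 72  110010000101011010010→1 (1)
 73  100100001010110100101→1 (1)
 74  001000010101101001011→0 (1)
 75  010000101011010010111→0 (0)
 76  100001010110100101110→1 (1)
 77  000010101101001011101→0 (0)
 78  000101011010010111010→0 (0)
 79  001010110100101110100→0 (1)
 80  010101101001011101001→0 (0)
 81  101011010010111010010→1 (0)
 82  010110100101110100100→0 (0)
 83  101101001011101001000→1 (0)
 84  011010010111010010000→0 (1)
 85  110100101110100100001→1 (1)
 86  101001011101001000011→1 (0)
 87  010010111010010000110→0 (0)
 88  100101110100100001100→1 (1)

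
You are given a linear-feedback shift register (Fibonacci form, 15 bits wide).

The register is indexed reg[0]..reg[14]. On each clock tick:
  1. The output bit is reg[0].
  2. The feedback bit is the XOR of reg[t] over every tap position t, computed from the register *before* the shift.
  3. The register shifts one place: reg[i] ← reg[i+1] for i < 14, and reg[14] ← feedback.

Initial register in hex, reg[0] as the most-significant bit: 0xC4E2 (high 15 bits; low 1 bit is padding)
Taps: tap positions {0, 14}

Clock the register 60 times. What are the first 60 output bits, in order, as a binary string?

110001001110001011110001011110010100001101011100111110110010

tick  register→output (feedback)
  0  110001001110001→1 (0)
  1  100010011100010→1 (1)
  2  000100111000101→0 (1)
  3  001001110001011→0 (1)
  4  010011100010111→0 (1)
  5  100111000101111→1 (0)
  6  001110001011110→0 (0)
  7  011100010111100→0 (0)
  8  111000101111000→1 (1)
  9  110001011110001→1 (0)
 10  100010111100010→1 (1)
 11  000101111000101→0 (1)
 12  001011110001011→0 (1)
 13  010111100010111→0 (1)
 14  101111000101111→1 (0)
 15  011110001011110→0 (0)
 16  111100010111100→1 (1)
 17  111000101111001→1 (0)
 18  110001011110010→1 (1)
 19  100010111100101→1 (0)
 20  000101111001010→0 (0)
 21  001011110010100→0 (0)
 22  010111100101000→0 (0)
 23  101111001010000→1 (1)
 24  011110010100001→0 (1)
 25  111100101000011→1 (0)
 26  111001010000110→1 (1)
 27  110010100001101→1 (0)
 28  100101000011010→1 (1)
 29  001010000110101→0 (1)
 30  010100001101011→0 (1)
 31  101000011010111→1 (0)
 32  010000110101110→0 (0)
 33  100001101011100→1 (1)
 34  000011010111001→0 (1)
 35  000110101110011→0 (1)
 36  001101011100111→0 (1)
 37  011010111001111→0 (1)
 38  110101110011111→1 (0)
 39  101011100111110→1 (1)
 40  010111001111101→0 (1)
 41  101110011111011→1 (0)
 42  011100111110110→0 (0)
 43  111001111101100→1 (1)
 44  110011111011001→1 (0)
 45  100111110110010→1 (1)
 46  001111101100101→0 (1)
 47  011111011001011→0 (1)
 48  111110110010111→1 (0)
 49  111101100101110→1 (1)
 50  111011001011101→1 (0)
 51  110110010111010→1 (1)
 52  101100101110101→1 (0)
 53  011001011101010→0 (0)
 54  110010111010100→1 (1)
 55  100101110101001→1 (0)
 56  001011101010010→0 (0)
 57  010111010100100→0 (0)
 58  101110101001000→1 (1)
 59  011101010010001→0 (1)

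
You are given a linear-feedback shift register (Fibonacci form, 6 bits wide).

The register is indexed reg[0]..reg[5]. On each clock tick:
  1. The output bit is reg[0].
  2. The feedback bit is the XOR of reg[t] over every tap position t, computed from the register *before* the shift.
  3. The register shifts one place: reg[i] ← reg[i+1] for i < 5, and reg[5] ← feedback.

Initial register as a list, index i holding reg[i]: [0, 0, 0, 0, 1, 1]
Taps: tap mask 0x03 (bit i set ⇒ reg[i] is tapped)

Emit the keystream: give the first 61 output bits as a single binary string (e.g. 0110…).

step | reg (before) | out | fb
   0 | 000011 | 0 | 0
   1 | 000110 | 0 | 0
   2 | 001100 | 0 | 0
   3 | 011000 | 0 | 1
   4 | 110001 | 1 | 0
   5 | 100010 | 1 | 1
   6 | 000101 | 0 | 0
   7 | 001010 | 0 | 0
   8 | 010100 | 0 | 1
   9 | 101001 | 1 | 1
  10 | 010011 | 0 | 1
  11 | 100111 | 1 | 1
  12 | 001111 | 0 | 0
  13 | 011110 | 0 | 1
  14 | 111101 | 1 | 0
  15 | 111010 | 1 | 0
  16 | 110100 | 1 | 0
  17 | 101000 | 1 | 1
  18 | 010001 | 0 | 1
  19 | 100011 | 1 | 1
  20 | 000111 | 0 | 0
  21 | 001110 | 0 | 0
  22 | 011100 | 0 | 1
  23 | 111001 | 1 | 0
  24 | 110010 | 1 | 0
  25 | 100100 | 1 | 1
  26 | 001001 | 0 | 0
  27 | 010010 | 0 | 1
  28 | 100101 | 1 | 1
  29 | 001011 | 0 | 0
  30 | 010110 | 0 | 1
  31 | 101101 | 1 | 1
  32 | 011011 | 0 | 1
  33 | 110111 | 1 | 0
  34 | 101110 | 1 | 1
  35 | 011101 | 0 | 1
  36 | 111011 | 1 | 0
  37 | 110110 | 1 | 0
  38 | 101100 | 1 | 1
  39 | 011001 | 0 | 1
  40 | 110011 | 1 | 0
  41 | 100110 | 1 | 1
  42 | 001101 | 0 | 0
  43 | 011010 | 0 | 1
  44 | 110101 | 1 | 0
  45 | 101010 | 1 | 1
  46 | 010101 | 0 | 1
  47 | 101011 | 1 | 1
  48 | 010111 | 0 | 1
  49 | 101111 | 1 | 1
  50 | 011111 | 0 | 1
  51 | 111111 | 1 | 0
  52 | 111110 | 1 | 0
  53 | 111100 | 1 | 0
  54 | 111000 | 1 | 0
  55 | 110000 | 1 | 0
  56 | 100000 | 1 | 1
  57 | 000001 | 0 | 0
  58 | 000010 | 0 | 0
  59 | 000100 | 0 | 0
  60 | 001000 | 0 | 0

0000110001010011110100011100100101101110110011010101111110000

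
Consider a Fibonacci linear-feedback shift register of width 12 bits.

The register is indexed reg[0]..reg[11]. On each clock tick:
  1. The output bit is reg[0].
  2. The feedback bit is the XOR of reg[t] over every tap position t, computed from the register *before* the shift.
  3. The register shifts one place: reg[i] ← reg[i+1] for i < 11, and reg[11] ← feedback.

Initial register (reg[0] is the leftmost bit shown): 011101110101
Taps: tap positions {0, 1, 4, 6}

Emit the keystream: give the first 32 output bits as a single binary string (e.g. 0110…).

step | reg (before) | out | fb
   0 | 011101110101 | 0 | 0
   1 | 111011101010 | 1 | 0
   2 | 110111010100 | 1 | 1
   3 | 101110101001 | 1 | 1
   4 | 011101010011 | 0 | 1
   5 | 111010100111 | 1 | 0
   6 | 110101001110 | 1 | 0
   7 | 101010011100 | 1 | 0
   8 | 010100111000 | 0 | 0
   9 | 101001110000 | 1 | 0
  10 | 010011100000 | 0 | 1
  11 | 100111000001 | 1 | 0
  12 | 001110000010 | 0 | 1
  13 | 011100000101 | 0 | 1
  14 | 111000001011 | 1 | 0
  15 | 110000010110 | 1 | 0
  16 | 100000101100 | 1 | 0
  17 | 000001011000 | 0 | 0
  18 | 000010110000 | 0 | 0
  19 | 000101100000 | 0 | 1
  20 | 001011000001 | 0 | 1
  21 | 010110000011 | 0 | 0
  22 | 101100000110 | 1 | 1
  23 | 011000001101 | 0 | 1
  24 | 110000011011 | 1 | 0
  25 | 100000110110 | 1 | 0
  26 | 000001101100 | 0 | 1
  27 | 000011011001 | 0 | 1
  28 | 000110110011 | 0 | 0
  29 | 001101100110 | 0 | 1
  30 | 011011001101 | 0 | 0
  31 | 110110011010 | 1 | 1

01110111010100111000001011000001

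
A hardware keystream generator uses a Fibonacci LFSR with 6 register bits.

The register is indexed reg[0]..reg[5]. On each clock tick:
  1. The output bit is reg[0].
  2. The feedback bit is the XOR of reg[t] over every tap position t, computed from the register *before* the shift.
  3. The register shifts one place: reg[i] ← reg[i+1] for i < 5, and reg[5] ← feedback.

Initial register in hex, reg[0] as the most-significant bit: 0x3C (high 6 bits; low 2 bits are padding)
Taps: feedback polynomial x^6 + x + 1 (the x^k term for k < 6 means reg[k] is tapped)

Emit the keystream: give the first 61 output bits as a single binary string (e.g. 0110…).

0011110100011100100101101110110011010101111110000010000110001

tick  register→output (feedback)
  0  001111→0 (0)
  1  011110→0 (1)
  2  111101→1 (0)
  3  111010→1 (0)
  4  110100→1 (0)
  5  101000→1 (1)
  6  010001→0 (1)
  7  100011→1 (1)
  8  000111→0 (0)
  9  001110→0 (0)
 10  011100→0 (1)
 11  111001→1 (0)
 12  110010→1 (0)
 13  100100→1 (1)
 14  001001→0 (0)
 15  010010→0 (1)
 16  100101→1 (1)
 17  001011→0 (0)
 18  010110→0 (1)
 19  101101→1 (1)
 20  011011→0 (1)
 21  110111→1 (0)
 22  101110→1 (1)
 23  011101→0 (1)
 24  111011→1 (0)
 25  110110→1 (0)
 26  101100→1 (1)
 27  011001→0 (1)
 28  110011→1 (0)
 29  100110→1 (1)
 30  001101→0 (0)
 31  011010→0 (1)
 32  110101→1 (0)
 33  101010→1 (1)
 34  010101→0 (1)
 35  101011→1 (1)
 36  010111→0 (1)
 37  101111→1 (1)
 38  011111→0 (1)
 39  111111→1 (0)
 40  111110→1 (0)
 41  111100→1 (0)
 42  111000→1 (0)
 43  110000→1 (0)
 44  100000→1 (1)
 45  000001→0 (0)
 46  000010→0 (0)
 47  000100→0 (0)
 48  001000→0 (0)
 49  010000→0 (1)
 50  100001→1 (1)
 51  000011→0 (0)
 52  000110→0 (0)
 53  001100→0 (0)
 54  011000→0 (1)
 55  110001→1 (0)
 56  100010→1 (1)
 57  000101→0 (0)
 58  001010→0 (0)
 59  010100→0 (1)
 60  101001→1 (1)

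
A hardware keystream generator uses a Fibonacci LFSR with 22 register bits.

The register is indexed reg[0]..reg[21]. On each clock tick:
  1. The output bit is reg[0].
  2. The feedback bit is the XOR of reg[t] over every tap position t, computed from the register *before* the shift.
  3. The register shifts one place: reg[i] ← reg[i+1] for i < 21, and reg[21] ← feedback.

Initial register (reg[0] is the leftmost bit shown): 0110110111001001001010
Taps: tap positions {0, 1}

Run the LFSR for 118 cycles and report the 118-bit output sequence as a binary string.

tick  register→output (feedback)
  0  0110110111001001001010→0 (1)
  1  1101101110010010010101→1 (0)
  2  1011011100100100101010→1 (1)
  3  0110111001001001010101→0 (1)
  4  1101110010010010101011→1 (0)
  5  1011100100100101010110→1 (1)
  6  0111001001001010101101→0 (1)
  7  1110010010010101011011→1 (0)
  8  1100100100101010110110→1 (0)
  9  1001001001010101101100→1 (1)
 10  0010010010101011011001→0 (0)
 11  0100100101010110110010→0 (1)
 12  1001001010101101100101→1 (1)
 13  0010010101011011001011→0 (0)
 14  0100101010110110010110→0 (1)
 15  1001010101101100101101→1 (1)
 16  0010101011011001011011→0 (0)
 17  0101010110110010110110→0 (1)
 18  1010101101100101101101→1 (1)
 19  0101011011001011011011→0 (1)
 20  1010110110010110110111→1 (1)
 21  0101101100101101101111→0 (1)
 22  1011011001011011011111→1 (1)
 23  0110110010110110111111→0 (1)
 24  1101100101101101111111→1 (0)
 25  1011001011011011111110→1 (1)
 26  0110010110110111111101→0 (1)
 27  1100101101101111111011→1 (0)
 28  1001011011011111110110→1 (1)
 29  0010110110111111101101→0 (0)
 30  0101101101111111011010→0 (1)
 31  1011011011111110110101→1 (1)
 32  0110110111111101101011→0 (1)
 33  1101101111111011010111→1 (0)
 34  1011011111110110101110→1 (1)
 35  0110111111101101011101→0 (1)
 36  1101111111011010111011→1 (0)
 37  1011111110110101110110→1 (1)
 38  0111111101101011101101→0 (1)
 39  1111111011010111011011→1 (0)
 40  1111110110101110110110→1 (0)
 41  1111101101011101101100→1 (0)
 42  1111011010111011011000→1 (0)
 43  1110110101110110110000→1 (0)
 44  1101101011101101100000→1 (0)
 45  1011010111011011000000→1 (1)
 46  0110101110110110000001→0 (1)
 47  1101011101101100000011→1 (0)
 48  1010111011011000000110→1 (1)
 49  0101110110110000001101→0 (1)
 50  1011101101100000011011→1 (1)
 51  0111011011000000110111→0 (1)
 52  1110110110000001101111→1 (0)
 53  1101101100000011011110→1 (0)
 54  1011011000000110111100→1 (1)
 55  0110110000001101111001→0 (1)
 56  1101100000011011110011→1 (0)
 57  1011000000110111100110→1 (1)
 58  0110000001101111001101→0 (1)
 59  1100000011011110011011→1 (0)
 60  1000000110111100110110→1 (1)
 61  0000001101111001101101→0 (0)
 62  0000011011110011011010→0 (0)
 63  0000110111100110110100→0 (0)
 64  0001101111001101101000→0 (0)
 65  0011011110011011010000→0 (0)
 66  0110111100110110100000→0 (1)
 67  1101111001101101000001→1 (0)
 68  1011110011011010000010→1 (1)
 69  0111100110110100000101→0 (1)
 70  1111001101101000001011→1 (0)
 71  1110011011010000010110→1 (0)
 72  1100110110100000101100→1 (0)
 73  1001101101000001011000→1 (1)
 74  0011011010000010110001→0 (0)
 75  0110110100000101100010→0 (1)
 76  1101101000001011000101→1 (0)
 77  1011010000010110001010→1 (1)
 78  0110100000101100010101→0 (1)
 79  1101000001011000101011→1 (0)
 80  1010000010110001010110→1 (1)
 81  0100000101100010101101→0 (1)
 82  1000001011000101011011→1 (1)
 83  0000010110001010110111→0 (0)
 84  0000101100010101101110→0 (0)
 85  0001011000101011011100→0 (0)
 86  0010110001010110111000→0 (0)
 87  0101100010101101110000→0 (1)
 88  1011000101011011100001→1 (1)
 89  0110001010110111000011→0 (1)
 90  1100010101101110000111→1 (0)
 91  1000101011011100001110→1 (1)
 92  0001010110111000011101→0 (0)
 93  0010101101110000111010→0 (0)
 94  0101011011100001110100→0 (1)
 95  1010110111000011101001→1 (1)
 96  0101101110000111010011→0 (1)
 97  1011011100001110100111→1 (1)
 98  0110111000011101001111→0 (1)
 99  1101110000111010011111→1 (0)
100  1011100001110100111110→1 (1)
101  0111000011101001111101→0 (1)
102  1110000111010011111011→1 (0)
103  1100001110100111110110→1 (0)
104  1000011101001111101100→1 (1)
105  0000111010011111011001→0 (0)
106  0001110100111110110010→0 (0)
107  0011101001111101100100→0 (0)
108  0111010011111011001000→0 (1)
109  1110100111110110010001→1 (0)
110  1101001111101100100010→1 (0)
111  1010011111011001000100→1 (1)
112  0100111110110010001001→0 (1)
113  1001111101100100010011→1 (1)
114  0011111011001000100111→0 (0)
115  0111110110010001001110→0 (1)
116  1111101100100010011101→1 (0)
117  1111011001000100111010→1 (0)

0110110111001001001010101101100101101101111111011010111011011000000110111100110110100000101100010101101110000111010011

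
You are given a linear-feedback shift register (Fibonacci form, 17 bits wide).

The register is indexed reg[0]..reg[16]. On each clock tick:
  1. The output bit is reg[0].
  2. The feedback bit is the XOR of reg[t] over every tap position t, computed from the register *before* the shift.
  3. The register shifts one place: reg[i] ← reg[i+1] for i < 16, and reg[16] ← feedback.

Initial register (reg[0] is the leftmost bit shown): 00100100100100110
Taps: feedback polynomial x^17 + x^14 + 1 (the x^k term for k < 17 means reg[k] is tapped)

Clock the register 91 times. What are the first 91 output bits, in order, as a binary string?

0010010010010011011111011111011101010100011101010000101101010000100101110100000001000011110

tick  register→output (feedback)
  0  00100100100100110→0 (1)
  1  01001001001001101→0 (1)
  2  10010010010011011→1 (1)
  3  00100100100110111→0 (1)
  4  01001001001101111→0 (1)
  5  10010010011011111→1 (0)
  6  00100100110111110→0 (1)
  7  01001001101111101→0 (1)
  8  10010011011111011→1 (1)
  9  00100110111110111→0 (1)
 10  01001101111101111→0 (1)
 11  10011011111011111→1 (0)
 12  00110111110111110→0 (1)
 13  01101111101111101→0 (1)
 14  11011111011111011→1 (1)
 15  10111110111110111→1 (0)
 16  01111101111101110→0 (1)
 17  11111011111011101→1 (0)
 18  11110111110111010→1 (1)
 19  11101111101110101→1 (0)
 20  11011111011101010→1 (1)
 21  10111110111010101→1 (0)
 22  01111101110101010→0 (0)
 23  11111011101010100→1 (0)
 24  11110111010101000→1 (1)
 25  11101110101010001→1 (1)
 26  11011101010100011→1 (1)
 27  10111010101000111→1 (0)
 28  01110101010001110→0 (1)
 29  11101010100011101→1 (0)
 30  11010101000111010→1 (1)
 31  10101010001110101→1 (0)
 32  01010100011101010→0 (0)
 33  10101000111010100→1 (0)
 34  01010001110101000→0 (0)
 35  10100011101010000→1 (1)
 36  01000111010100001→0 (0)
 37  10001110101000010→1 (1)
 38  00011101010000101→0 (1)
 39  00111010100001011→0 (0)
 40  01110101000010110→0 (1)
 41  11101010000101101→1 (0)
 42  11010100001011010→1 (1)
 43  10101000010110101→1 (0)
 44  01010000101101010→0 (0)
 45  10100001011010100→1 (0)
 46  01000010110101000→0 (0)
 47  10000101101010000→1 (1)
 48  00001011010100001→0 (0)
 49  00010110101000010→0 (0)
 50  00101101010000100→0 (1)
 51  01011010100001001→0 (0)
 52  10110101000010010→1 (1)
 53  01101010000100101→0 (1)
 54  11010100001001011→1 (1)
 55  10101000010010111→1 (0)
 56  01010000100101110→0 (1)
 57  10100001001011101→1 (0)
 58  01000010010111010→0 (0)
 59  10000100101110100→1 (0)
 60  00001001011101000→0 (0)
 61  00010010111010000→0 (0)
 62  00100101110100000→0 (0)
 63  01001011101000000→0 (0)
 64  10010111010000000→1 (1)
 65  00101110100000001→0 (0)
 66  01011101000000010→0 (0)
 67  10111010000000100→1 (0)
 68  01110100000001000→0 (0)
 69  11101000000010000→1 (1)
 70  11010000000100001→1 (1)
 71  10100000001000011→1 (1)
 72  01000000010000111→0 (1)
 73  10000000100001111→1 (0)
 74  00000001000011110→0 (1)
 75  00000010000111101→0 (1)
 76  00000100001111011→0 (0)
 77  00001000011110110→0 (1)
 78  00010000111101101→0 (1)
 79  00100001111011011→0 (0)
 80  01000011110110110→0 (1)
 81  10000111101101101→1 (0)
 82  00001111011011010→0 (0)
 83  00011110110110100→0 (1)
 84  00111101101101001→0 (0)
 85  01111011011010010→0 (0)
 86  11110110110100100→1 (0)
 87  11101101101001000→1 (1)
 88  11011011010010001→1 (1)
 89  10110110100100011→1 (1)
 90  01101101001000111→0 (1)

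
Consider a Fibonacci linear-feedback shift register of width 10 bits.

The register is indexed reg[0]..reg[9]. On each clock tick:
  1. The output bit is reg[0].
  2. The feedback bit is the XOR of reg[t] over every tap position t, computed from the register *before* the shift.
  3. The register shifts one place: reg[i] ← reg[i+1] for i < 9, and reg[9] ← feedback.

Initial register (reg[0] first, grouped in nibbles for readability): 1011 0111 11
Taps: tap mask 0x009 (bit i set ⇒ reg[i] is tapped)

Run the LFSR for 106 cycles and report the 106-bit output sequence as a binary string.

1011011111000010011101000111010111110110100100001000010100101011000111001111111011000010001101001110010011

tick  register→output (feedback)
  0  1011011111→1 (0)
  1  0110111110→0 (0)
  2  1101111100→1 (0)
  3  1011111000→1 (0)
  4  0111110000→0 (1)
  5  1111100001→1 (0)
  6  1111000010→1 (0)
  7  1110000100→1 (1)
  8  1100001001→1 (1)
  9  1000010011→1 (1)
 10  0000100111→0 (0)
 11  0001001110→0 (1)
 12  0010011101→0 (0)
 13  0100111010→0 (0)
 14  1001110100→1 (0)
 15  0011101000→0 (1)
 16  0111010001→0 (1)
 17  1110100011→1 (1)
 18  1101000111→1 (0)
 19  1010001110→1 (1)
 20  0100011101→0 (0)
 21  1000111010→1 (1)
 22  0001110101→0 (1)
 23  0011101011→0 (1)
 24  0111010111→0 (1)
 25  1110101111→1 (1)
 26  1101011111→1 (0)
 27  1010111110→1 (1)
 28  0101111101→0 (1)
 29  1011111011→1 (0)
 30  0111110110→0 (1)
 31  1111101101→1 (0)
 32  1111011010→1 (0)
 33  1110110100→1 (1)
 34  1101101001→1 (0)
 35  1011010010→1 (0)
 36  0110100100→0 (0)
 37  1101001000→1 (0)
 38  1010010000→1 (1)
 39  0100100001→0 (0)
 40  1001000010→1 (0)
 41  0010000100→0 (0)
 42  0100001000→0 (0)
 43  1000010000→1 (1)
 44  0000100001→0 (0)
 45  0001000010→0 (1)
 46  0010000101→0 (0)
 47  0100001010→0 (0)
 48  1000010100→1 (1)
 49  0000101001→0 (0)
 50  0001010010→0 (1)
 51  0010100101→0 (0)
 52  0101001010→0 (1)
 53  1010010101→1 (1)
 54  0100101011→0 (0)
 55  1001010110→1 (0)
 56  0010101100→0 (0)
 57  0101011000→0 (1)
 58  1010110001→1 (1)
 59  0101100011→0 (1)
 60  1011000111→1 (0)
 61  0110001110→0 (0)
 62  1100011100→1 (1)
 63  1000111001→1 (1)
 64  0001110011→0 (1)
 65  0011100111→0 (1)
 66  0111001111→0 (1)
 67  1110011111→1 (1)
 68  1100111111→1 (1)
 69  1001111111→1 (0)
 70  0011111110→0 (1)
 71  0111111101→0 (1)
 72  1111111011→1 (0)
 73  1111110110→1 (0)
 74  1111101100→1 (0)
 75  1111011000→1 (0)
 76  1110110000→1 (1)
 77  1101100001→1 (0)
 78  1011000010→1 (0)
 79  0110000100→0 (0)
 80  1100001000→1 (1)
 81  1000010001→1 (1)
 82  0000100011→0 (0)
 83  0001000110→0 (1)
 84  0010001101→0 (0)
 85  0100011010→0 (0)
 86  1000110100→1 (1)
 87  0001101001→0 (1)
 88  0011010011→0 (1)
 89  0110100111→0 (0)
 90  1101001110→1 (0)
 91  1010011100→1 (1)
 92  0100111001→0 (0)
 93  1001110010→1 (0)
 94  0011100100→0 (1)
 95  0111001001→0 (1)
 96  1110010011→1 (1)
 97  1100100111→1 (1)
 98  1001001111→1 (0)
 99  0010011110→0 (0)
100  0100111100→0 (0)
101  1001111000→1 (0)
102  0011110000→0 (1)
103  0111100001→0 (1)
104  1111000011→1 (0)
105  1110000110→1 (1)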